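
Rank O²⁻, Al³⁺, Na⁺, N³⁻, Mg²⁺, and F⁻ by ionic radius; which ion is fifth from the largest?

Each ion has 10 electrons. The ranking follows nuclear charge in reverse — greater Z gives a smaller radius. Al³⁺ (Z=13), Mg²⁺ (Z=12), Na⁺ (Z=11), F⁻ (Z=9), O²⁻ (Z=8), N³⁻ (Z=7).
So the order is Al³⁺ < Mg²⁺ < Na⁺ < F⁻ < O²⁻ < N³⁻; the 5th-largest ion is Mg²⁺.

Mg²⁺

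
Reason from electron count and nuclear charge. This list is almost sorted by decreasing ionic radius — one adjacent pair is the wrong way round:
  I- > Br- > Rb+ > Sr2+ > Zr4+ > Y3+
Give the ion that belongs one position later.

Zr4+

Compare adjacent ions: they are isoelectronic (36 e⁻) and Zr has more protons than Y (40 vs 39), making Zr4+ smaller — yet in this decreasing list Zr4+ sits before Y3+. Nothing else is reversed, so Zr4+ should move one place to the right.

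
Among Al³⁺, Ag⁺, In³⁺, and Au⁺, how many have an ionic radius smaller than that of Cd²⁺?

2

First list Z and electron count for each: Al³⁺ has 10 e⁻ (Z=13), In³⁺ has 46 e⁻ (Z=49), Cd²⁺ has 46 e⁻ (Z=48), Ag⁺ has 46 e⁻ (Z=47), Au⁺ has 78 e⁻ (Z=79). Al³⁺ < In³⁺ (same group, 2 shells fewer); In³⁺ < Cd²⁺ (both 46 e⁻, Z=49>48); Cd²⁺ < Ag⁺ (both 46 e⁻, Z=48>47); Ag⁺ < Au⁺ (same group, period 5 vs 6).
Placing each against Cd²⁺: smaller — Al³⁺, In³⁺; larger — Ag⁺, Au⁺. So 2 are smaller.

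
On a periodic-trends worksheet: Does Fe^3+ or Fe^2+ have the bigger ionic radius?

These are all Fe ions. Removing more electrons (higher positive charge) pulls the remaining electrons in closer, so Fe^3+ is smallest and Fe^2+ is largest.

Fe^2+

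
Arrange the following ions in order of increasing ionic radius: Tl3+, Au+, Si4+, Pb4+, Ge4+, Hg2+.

Si4+ < Ge4+ < Pb4+ < Tl3+ < Hg2+ < Au+

Si4+ (Z=14, 10 e⁻), Ge4+ (Z=32, 28 e⁻), Pb4+ (Z=82, 78 e⁻), Tl3+ (Z=81, 78 e⁻), Hg2+ (Z=80, 78 e⁻), Au+ (Z=79, 78 e⁻). Si4+ < Ge4+ (same group, period 3 vs 4); Ge4+ < Pb4+ (same group, 2 shells fewer); Pb4+ < Tl3+ (both 78 e⁻, Z=82>81); Tl3+ < Hg2+ (both 78 e⁻, Z=81>80); Hg2+ < Au+ (isoelectronic, higher Z=80 is smaller).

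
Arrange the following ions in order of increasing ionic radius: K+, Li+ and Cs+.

Li+ < K+ < Cs+

Same group, same charge. Going down the group adds an extra shell of electrons, so the ion gets larger: Li+ is highest in the group and smallest.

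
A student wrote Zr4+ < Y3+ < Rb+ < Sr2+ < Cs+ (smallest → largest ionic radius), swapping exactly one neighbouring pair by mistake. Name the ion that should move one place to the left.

Sr2+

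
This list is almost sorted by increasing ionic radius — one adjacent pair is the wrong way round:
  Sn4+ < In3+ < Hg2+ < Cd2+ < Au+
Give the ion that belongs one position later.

Hg2+

Compare adjacent ions: both in group 12 with the same charge; Cd2+ (period 5) has the smaller radius — yet in this increasing list Hg2+ sits before Cd2+. Nothing else is reversed, so Hg2+ should move one place to the right.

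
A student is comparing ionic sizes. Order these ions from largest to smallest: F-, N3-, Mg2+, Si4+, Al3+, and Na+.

N3- > F- > Na+ > Mg2+ > Al3+ > Si4+

Each ion has 10 electrons. The ranking follows nuclear charge in reverse — greater Z gives a smaller radius. Si4+ (Z=14), Al3+ (Z=13), Mg2+ (Z=12), Na+ (Z=11), F- (Z=9), N3- (Z=7).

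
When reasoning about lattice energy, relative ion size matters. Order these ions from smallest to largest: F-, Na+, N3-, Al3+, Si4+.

Si4+ < Al3+ < Na+ < F- < N3-

Each ion has 10 electrons. The ranking follows nuclear charge in reverse — greater Z gives a smaller radius. Si4+ (Z=14), Al3+ (Z=13), Na+ (Z=11), F- (Z=9), N3- (Z=7).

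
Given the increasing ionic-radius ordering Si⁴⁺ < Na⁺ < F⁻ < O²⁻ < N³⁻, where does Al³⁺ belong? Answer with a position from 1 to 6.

These species are isoelectronic with 10 electrons. The only difference is the number of protons: Si⁴⁺ (Z=14), Al³⁺ (Z=13), Na⁺ (Z=11), F⁻ (Z=9), O²⁻ (Z=8), N³⁻ (Z=7). The strongest nuclear pull (Si⁴⁺) gives the smallest ion.
The complete sequence is Si⁴⁺ < Al³⁺ < Na⁺ < F⁻ < O²⁻ < N³⁻. Al³⁺ sits at position 2.

2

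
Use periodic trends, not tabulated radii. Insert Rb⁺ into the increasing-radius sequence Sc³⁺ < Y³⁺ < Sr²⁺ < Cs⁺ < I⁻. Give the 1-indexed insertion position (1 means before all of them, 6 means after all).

4

Work out protons and electrons: Sc³⁺ has 18 e⁻ (Z=21), Y³⁺ has 36 e⁻ (Z=39), Sr²⁺ has 36 e⁻ (Z=38), Rb⁺ has 36 e⁻ (Z=37), Cs⁺ has 54 e⁻ (Z=55), I⁻ has 54 e⁻ (Z=53). Sc³⁺ < Y³⁺ (same group, period 4 vs 5); Y³⁺ < Sr²⁺ (both 36 e⁻, Z=39>38); Sr²⁺ < Rb⁺ (both 36 e⁻, Z=38>37); Rb⁺ < Cs⁺ (same group, 1 shell fewer); Cs⁺ < I⁻ (both 54 e⁻, Z=55>53).
Merged order: Sc³⁺ < Y³⁺ < Sr²⁺ < Rb⁺ < Cs⁺ < I⁻ — Rb⁺ is number 4.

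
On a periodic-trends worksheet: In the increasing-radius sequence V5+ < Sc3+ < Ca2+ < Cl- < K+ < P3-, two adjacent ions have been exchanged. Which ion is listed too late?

Compare adjacent ions: both have 18 electrons but Z(K)=19 > Z(Cl)=17, so K+ should be the smaller of the two — yet in this increasing list Cl- sits before K+. Nothing else is reversed, so K+ should move one place to the left.

K+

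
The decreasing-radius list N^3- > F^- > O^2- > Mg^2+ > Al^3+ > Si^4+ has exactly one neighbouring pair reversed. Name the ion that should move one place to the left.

The pair F^-, O^2- is the wrong way round — F^- and O^2- share 10 electrons; the higher nuclear charge on F (Z=9) contracts it more, so F^- < O^2-. All other adjacent pairs agree with periodic trends, so O^2- is the misplaced ion.

O^2-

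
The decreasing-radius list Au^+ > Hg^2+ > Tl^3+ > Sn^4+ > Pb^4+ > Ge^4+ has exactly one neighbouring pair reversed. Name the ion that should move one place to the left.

The pair Sn^4+, Pb^4+ is the wrong way round — Sn^4+ and Pb^4+ are in one column with the same charge; the lighter period-5 ion has one fewer shell and is smaller. All other adjacent pairs agree with periodic trends, so Pb^4+ is the misplaced ion.

Pb^4+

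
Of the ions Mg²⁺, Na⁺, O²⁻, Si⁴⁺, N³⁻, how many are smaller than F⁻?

3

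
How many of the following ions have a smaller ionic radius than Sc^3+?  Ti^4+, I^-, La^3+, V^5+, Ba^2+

2

Work out protons and electrons: V^5+ (Z=23, 18 e⁻), Ti^4+ (Z=22, 18 e⁻), Sc^3+ (Z=21, 18 e⁻), La^3+ (Z=57, 54 e⁻), Ba^2+ (Z=56, 54 e⁻), I^- (Z=53, 54 e⁻). V^5+ < Ti^4+ (both 18 e⁻, Z=23>22); Ti^4+ < Sc^3+ (isoelectronic, higher Z=22 is smaller); Sc^3+ < La^3+ (same group, 2 shells fewer); La^3+ < Ba^2+ (isoelectronic, higher Z=57 is smaller); Ba^2+ < I^- (isoelectronic, higher Z=56 is smaller).
Relative to Sc^3+, the ions that are smaller are V^5+, Ti^4+. That's 2.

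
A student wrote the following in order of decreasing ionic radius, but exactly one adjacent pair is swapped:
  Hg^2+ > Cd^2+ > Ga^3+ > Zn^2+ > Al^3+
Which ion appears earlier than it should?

Ga^3+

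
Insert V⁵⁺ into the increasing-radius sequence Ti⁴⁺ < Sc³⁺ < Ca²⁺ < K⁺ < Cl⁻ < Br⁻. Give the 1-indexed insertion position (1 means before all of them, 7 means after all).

Tabulating Z and e⁻: V⁵⁺ has 18 e⁻ (Z=23), Ti⁴⁺ has 18 e⁻ (Z=22), Sc³⁺ has 18 e⁻ (Z=21), Ca²⁺ has 18 e⁻ (Z=20), K⁺ has 18 e⁻ (Z=19), Cl⁻ has 18 e⁻ (Z=17), Br⁻ has 36 e⁻ (Z=35). V⁵⁺ < Ti⁴⁺ (both 18 e⁻, Z=23>22); Ti⁴⁺ < Sc³⁺ (isoelectronic, higher Z=22 is smaller); Sc³⁺ < Ca²⁺ (both 18 e⁻, Z=21>20); Ca²⁺ < K⁺ (both 18 e⁻, Z=20>19); K⁺ < Cl⁻ (both 18 e⁻, Z=19>17); Cl⁻ < Br⁻ (same group, 1 shell fewer).
Putting V⁵⁺ in gives V⁵⁺ < Ti⁴⁺ < Sc³⁺ < Ca²⁺ < K⁺ < Cl⁻ < Br⁻; it lands at slot 1.

1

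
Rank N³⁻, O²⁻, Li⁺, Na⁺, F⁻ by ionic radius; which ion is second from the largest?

Electron counts and nuclear charges: Li⁺: 2 e⁻, Z=3, Na⁺: 10 e⁻, Z=11, F⁻: 10 e⁻, Z=9, O²⁻: 10 e⁻, Z=8, N³⁻: 10 e⁻, Z=7. Li⁺ < Na⁺ (same group, 1 shell fewer); Na⁺ < F⁻ (both 10 e⁻, Z=11>9); F⁻ < O²⁻ (isoelectronic, higher Z=9 is smaller); O²⁻ < N³⁻ (isoelectronic, higher Z=8 is smaller).
That gives Li⁺ < Na⁺ < F⁻ < O²⁻ < N³⁻. From the largest end, number 2 is O²⁻.

O²⁻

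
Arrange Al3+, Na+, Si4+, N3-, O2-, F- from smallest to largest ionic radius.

Si4+ < Al3+ < Na+ < F- < O2- < N3-

These species are isoelectronic with 10 electrons. The only difference is the number of protons: Si4+ (Z=14), Al3+ (Z=13), Na+ (Z=11), F- (Z=9), O2- (Z=8), N3- (Z=7). The strongest nuclear pull (Si4+) gives the smallest ion.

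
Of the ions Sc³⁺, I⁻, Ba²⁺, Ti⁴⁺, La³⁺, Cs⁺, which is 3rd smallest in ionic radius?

Tabulating Z and e⁻: Ti⁴⁺: 18 e⁻, Z=22, Sc³⁺: 18 e⁻, Z=21, La³⁺: 54 e⁻, Z=57, Ba²⁺: 54 e⁻, Z=56, Cs⁺: 54 e⁻, Z=55, I⁻: 54 e⁻, Z=53. Ti⁴⁺ < Sc³⁺ (isoelectronic, higher Z=22 is smaller); Sc³⁺ < La³⁺ (same group, 2 shells fewer); La³⁺ < Ba²⁺ (isoelectronic, higher Z=57 is smaller); Ba²⁺ < Cs⁺ (both 54 e⁻, Z=56>55); Cs⁺ < I⁻ (both 54 e⁻, Z=55>53).
Full ascending order: Ti⁴⁺ < Sc³⁺ < La³⁺ < Ba²⁺ < Cs⁺ < I⁻. Counting from the smallest, position 3 is La³⁺.

La³⁺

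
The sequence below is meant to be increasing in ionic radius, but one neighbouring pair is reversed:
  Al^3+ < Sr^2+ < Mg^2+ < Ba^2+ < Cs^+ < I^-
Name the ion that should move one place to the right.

Sr^2+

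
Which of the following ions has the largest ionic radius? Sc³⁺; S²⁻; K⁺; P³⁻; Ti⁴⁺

All of these have 18 electrons (isoelectronic). With the same electron cloud, the ion with the most protons pulls it in tightest. Nuclear charges: Ti⁴⁺ (Z=22), Sc³⁺ (Z=21), K⁺ (Z=19), S²⁻ (Z=16), P³⁻ (Z=15). Highest Z is smallest.

P³⁻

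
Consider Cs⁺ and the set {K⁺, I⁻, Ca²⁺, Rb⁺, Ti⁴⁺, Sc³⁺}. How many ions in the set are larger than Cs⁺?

Electron counts and nuclear charges: Ti⁴⁺ has 18 e⁻ (Z=22), Sc³⁺ has 18 e⁻ (Z=21), Ca²⁺ has 18 e⁻ (Z=20), K⁺ has 18 e⁻ (Z=19), Rb⁺ has 36 e⁻ (Z=37), Cs⁺ has 54 e⁻ (Z=55), I⁻ has 54 e⁻ (Z=53). Ti⁴⁺ < Sc³⁺ (both 18 e⁻, Z=22>21); Sc³⁺ < Ca²⁺ (both 18 e⁻, Z=21>20); Ca²⁺ < K⁺ (both 18 e⁻, Z=20>19); K⁺ < Rb⁺ (same group, 1 shell fewer); Rb⁺ < Cs⁺ (same group, period 5 vs 6); Cs⁺ < I⁻ (both 54 e⁻, Z=55>53).
Overall: Ti⁴⁺ < Sc³⁺ < Ca²⁺ < K⁺ < Rb⁺ < Cs⁺ < I⁻. Cs⁺ has 5 below it and 1 above. That's 1.

1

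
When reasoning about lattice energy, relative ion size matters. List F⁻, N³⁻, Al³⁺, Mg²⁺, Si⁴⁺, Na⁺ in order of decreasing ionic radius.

N³⁻ > F⁻ > Na⁺ > Mg²⁺ > Al³⁺ > Si⁴⁺

Each ion has 10 electrons. The ranking follows nuclear charge in reverse — greater Z gives a smaller radius. Si⁴⁺ (Z=14), Al³⁺ (Z=13), Mg²⁺ (Z=12), Na⁺ (Z=11), F⁻ (Z=9), N³⁻ (Z=7).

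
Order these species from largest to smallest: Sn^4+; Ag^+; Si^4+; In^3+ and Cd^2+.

Tabulating Z and e⁻: Si^4+: 10 e⁻, Z=14, Sn^4+: 46 e⁻, Z=50, In^3+: 46 e⁻, Z=49, Cd^2+: 46 e⁻, Z=48, Ag^+: 46 e⁻, Z=47. Si^4+ < Sn^4+ (same group, 2 shells fewer); Sn^4+ < In^3+ (isoelectronic, higher Z=50 is smaller); In^3+ < Cd^2+ (both 46 e⁻, Z=49>48); Cd^2+ < Ag^+ (isoelectronic, higher Z=48 is smaller).

Ag^+ > Cd^2+ > In^3+ > Sn^4+ > Si^4+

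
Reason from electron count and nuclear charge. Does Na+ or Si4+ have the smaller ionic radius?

Si4+

Isoelectronic series (10 e⁻ each). Size is set by nuclear charge: more protons means a smaller ion. Si4+ (Z=14), Na+ (Z=11).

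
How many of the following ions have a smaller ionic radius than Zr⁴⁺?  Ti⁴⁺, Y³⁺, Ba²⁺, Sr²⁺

Ti⁴⁺: 18 e⁻, Z=22, Zr⁴⁺: 36 e⁻, Z=40, Y³⁺: 36 e⁻, Z=39, Sr²⁺: 36 e⁻, Z=38, Ba²⁺: 54 e⁻, Z=56. Ti⁴⁺ < Zr⁴⁺ (same group, period 4 vs 5); Zr⁴⁺ < Y³⁺ (isoelectronic, higher Z=40 is smaller); Y³⁺ < Sr²⁺ (both 36 e⁻, Z=39>38); Sr²⁺ < Ba²⁺ (same group, 1 shell fewer).
Overall: Ti⁴⁺ < Zr⁴⁺ < Y³⁺ < Sr²⁺ < Ba²⁺. Zr⁴⁺ has 1 below it and 3 above. So 1 is smaller.

1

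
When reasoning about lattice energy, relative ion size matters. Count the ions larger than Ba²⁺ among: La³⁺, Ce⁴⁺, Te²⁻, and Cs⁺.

2

Each ion has 54 electrons. The ranking follows nuclear charge in reverse — greater Z gives a smaller radius. Ce⁴⁺ (Z=58), La³⁺ (Z=57), Ba²⁺ (Z=56), Cs⁺ (Z=55), Te²⁻ (Z=52).
Ordering all of them (including Ba²⁺) by radius gives Ce⁴⁺ < La³⁺ < Ba²⁺ < Cs⁺ < Te²⁻. That's 2.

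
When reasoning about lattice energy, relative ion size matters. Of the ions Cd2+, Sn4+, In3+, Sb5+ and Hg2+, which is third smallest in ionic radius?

First list Z and electron count for each: Sb5+: 46 e⁻, Z=51, Sn4+: 46 e⁻, Z=50, In3+: 46 e⁻, Z=49, Cd2+: 46 e⁻, Z=48, Hg2+: 78 e⁻, Z=80. Sb5+ < Sn4+ (isoelectronic, higher Z=51 is smaller); Sn4+ < In3+ (isoelectronic, higher Z=50 is smaller); In3+ < Cd2+ (both 46 e⁻, Z=49>48); Cd2+ < Hg2+ (same group, 1 shell fewer).
So the order is Sb5+ < Sn4+ < In3+ < Cd2+ < Hg2+; the 3rd-smallest ion is In3+.

In3+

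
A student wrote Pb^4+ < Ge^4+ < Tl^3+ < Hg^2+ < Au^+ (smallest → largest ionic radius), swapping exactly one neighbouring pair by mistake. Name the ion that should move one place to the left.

Compare adjacent ions: same group and charge — period 4 sits above period 6, so Ge^4+ is smaller — yet in this increasing list Pb^4+ sits before Ge^4+. Nothing else is reversed, so Ge^4+ should move one place to the left.

Ge^4+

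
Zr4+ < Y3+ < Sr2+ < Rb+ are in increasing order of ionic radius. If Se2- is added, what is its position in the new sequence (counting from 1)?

5

Isoelectronic series (36 e⁻ each). Size is set by nuclear charge: more protons means a smaller ion. Zr4+ (Z=40), Y3+ (Z=39), Sr2+ (Z=38), Rb+ (Z=37), Se2- (Z=34).
With Se2- included the full order is Zr4+ < Y3+ < Sr2+ < Rb+ < Se2-, so it takes position 5.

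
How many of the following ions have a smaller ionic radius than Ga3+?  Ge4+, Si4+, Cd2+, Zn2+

2

First list Z and electron count for each: Si4+: 10 e⁻, Z=14, Ge4+: 28 e⁻, Z=32, Ga3+: 28 e⁻, Z=31, Zn2+: 28 e⁻, Z=30, Cd2+: 46 e⁻, Z=48. Si4+ < Ge4+ (same group, 1 shell fewer); Ge4+ < Ga3+ (both 28 e⁻, Z=32>31); Ga3+ < Zn2+ (both 28 e⁻, Z=31>30); Zn2+ < Cd2+ (same group, period 4 vs 5).
Overall: Si4+ < Ge4+ < Ga3+ < Zn2+ < Cd2+. Ga3+ has 2 below it and 2 above. So 2 are smaller.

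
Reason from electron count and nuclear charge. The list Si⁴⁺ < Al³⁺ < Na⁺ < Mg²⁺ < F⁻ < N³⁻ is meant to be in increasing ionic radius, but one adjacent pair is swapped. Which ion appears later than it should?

Mg²⁺

Compare adjacent ions: both have 10 electrons but Z(Mg)=12 > Z(Na)=11, so Mg²⁺ should be the smaller of the two — yet in this increasing list Na⁺ sits before Mg²⁺. Nothing else is reversed, so Mg²⁺ should move one place to the left.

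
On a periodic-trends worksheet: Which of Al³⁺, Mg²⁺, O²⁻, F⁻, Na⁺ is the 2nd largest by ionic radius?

F⁻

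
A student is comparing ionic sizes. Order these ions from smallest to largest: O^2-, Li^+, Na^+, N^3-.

Work out protons and electrons: Li^+ (Z=3, 2 e⁻), Na^+ (Z=11, 10 e⁻), O^2- (Z=8, 10 e⁻), N^3- (Z=7, 10 e⁻). Li^+ < Na^+ (same group, 1 shell fewer); Na^+ < O^2- (isoelectronic, higher Z=11 is smaller); O^2- < N^3- (isoelectronic, higher Z=8 is smaller).

Li^+ < Na^+ < O^2- < N^3-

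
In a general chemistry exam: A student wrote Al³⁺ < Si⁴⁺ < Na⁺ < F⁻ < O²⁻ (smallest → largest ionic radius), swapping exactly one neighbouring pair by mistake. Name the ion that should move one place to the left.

Si⁴⁺

Check each adjacent pair. Al³⁺ and Si⁴⁺ are reversed: they are isoelectronic (10 e⁻) and Si has more protons than Al (14 vs 13), making Si⁴⁺ smaller. No other neighbouring pair contradicts the periodic trends, so Si⁴⁺ is the ion listed too late.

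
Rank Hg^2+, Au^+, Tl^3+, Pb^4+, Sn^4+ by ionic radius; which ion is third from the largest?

Sn^4+ (Z=50, 46 e⁻), Pb^4+ (Z=82, 78 e⁻), Tl^3+ (Z=81, 78 e⁻), Hg^2+ (Z=80, 78 e⁻), Au^+ (Z=79, 78 e⁻). Sn^4+ < Pb^4+ (same group, period 5 vs 6); Pb^4+ < Tl^3+ (both 78 e⁻, Z=82>81); Tl^3+ < Hg^2+ (isoelectronic, higher Z=81 is smaller); Hg^2+ < Au^+ (both 78 e⁻, Z=80>79).
Full ascending order: Sn^4+ < Pb^4+ < Tl^3+ < Hg^2+ < Au^+. Counting from the largest, position 3 is Tl^3+.

Tl^3+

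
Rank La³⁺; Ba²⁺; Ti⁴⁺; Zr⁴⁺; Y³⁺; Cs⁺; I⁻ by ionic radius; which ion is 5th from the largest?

Tabulating Z and e⁻: Ti⁴⁺ (Z=22, 18 e⁻), Zr⁴⁺ (Z=40, 36 e⁻), Y³⁺ (Z=39, 36 e⁻), La³⁺ (Z=57, 54 e⁻), Ba²⁺ (Z=56, 54 e⁻), Cs⁺ (Z=55, 54 e⁻), I⁻ (Z=53, 54 e⁻). Ti⁴⁺ < Zr⁴⁺ (same group, 1 shell fewer); Zr⁴⁺ < Y³⁺ (isoelectronic, higher Z=40 is smaller); Y³⁺ < La³⁺ (same group, period 5 vs 6); La³⁺ < Ba²⁺ (both 54 e⁻, Z=57>56); Ba²⁺ < Cs⁺ (both 54 e⁻, Z=56>55); Cs⁺ < I⁻ (isoelectronic, higher Z=55 is smaller).
That gives Ti⁴⁺ < Zr⁴⁺ < Y³⁺ < La³⁺ < Ba²⁺ < Cs⁺ < I⁻. From the largest end, number 5 is Y³⁺.

Y³⁺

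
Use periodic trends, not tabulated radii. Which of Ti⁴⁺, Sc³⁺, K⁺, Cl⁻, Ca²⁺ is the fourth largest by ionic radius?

Sc³⁺

Isoelectronic series (18 e⁻ each). Size is set by nuclear charge: more protons means a smaller ion. Ti⁴⁺ (Z=22), Sc³⁺ (Z=21), Ca²⁺ (Z=20), K⁺ (Z=19), Cl⁻ (Z=17).
Full ascending order: Ti⁴⁺ < Sc³⁺ < Ca²⁺ < K⁺ < Cl⁻. Counting from the largest, position 4 is Sc³⁺.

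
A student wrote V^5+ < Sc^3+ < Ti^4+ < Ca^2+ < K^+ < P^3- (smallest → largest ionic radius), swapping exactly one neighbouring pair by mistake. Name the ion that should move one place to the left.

Ti^4+

Compare adjacent ions: they are isoelectronic (18 e⁻) and Ti has more protons than Sc (22 vs 21), making Ti^4+ smaller — yet in this increasing list Sc^3+ sits before Ti^4+. Nothing else is reversed, so Ti^4+ should move one place to the left.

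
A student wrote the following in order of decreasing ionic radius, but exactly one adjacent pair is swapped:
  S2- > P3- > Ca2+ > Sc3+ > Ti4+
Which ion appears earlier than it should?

S2-

Scanning neighbour by neighbour, only S2-/P3- violates a trend: S2- and P3- share 18 electrons; the higher nuclear charge on S (Z=16) contracts it more, so S2- < P3-. That makes S2- the one sitting a position early relative to where it belongs.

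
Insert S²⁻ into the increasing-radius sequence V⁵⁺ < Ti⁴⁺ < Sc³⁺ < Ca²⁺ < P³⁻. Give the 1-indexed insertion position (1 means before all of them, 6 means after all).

5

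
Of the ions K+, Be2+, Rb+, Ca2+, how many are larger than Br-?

0

Tabulating Z and e⁻: Be2+ (Z=4, 2 e⁻), Ca2+ (Z=20, 18 e⁻), K+ (Z=19, 18 e⁻), Rb+ (Z=37, 36 e⁻), Br- (Z=35, 36 e⁻). Be2+ < Ca2+ (same group, 2 shells fewer); Ca2+ < K+ (isoelectronic, higher Z=20 is smaller); K+ < Rb+ (same group, period 4 vs 5); Rb+ < Br- (isoelectronic, higher Z=37 is smaller).
Ordering all of them (including Br-) by radius gives Be2+ < Ca2+ < K+ < Rb+ < Br-. That's 0.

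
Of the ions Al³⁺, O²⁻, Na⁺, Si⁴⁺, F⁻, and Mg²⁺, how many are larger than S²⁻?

First list Z and electron count for each: Si⁴⁺ (Z=14, 10 e⁻), Al³⁺ (Z=13, 10 e⁻), Mg²⁺ (Z=12, 10 e⁻), Na⁺ (Z=11, 10 e⁻), F⁻ (Z=9, 10 e⁻), O²⁻ (Z=8, 10 e⁻), S²⁻ (Z=16, 18 e⁻). Si⁴⁺ < Al³⁺ (isoelectronic, higher Z=14 is smaller); Al³⁺ < Mg²⁺ (both 10 e⁻, Z=13>12); Mg²⁺ < Na⁺ (both 10 e⁻, Z=12>11); Na⁺ < F⁻ (both 10 e⁻, Z=11>9); F⁻ < O²⁻ (both 10 e⁻, Z=9>8); O²⁻ < S²⁻ (same group, period 2 vs 3).
Ordering all of them (including S²⁻) by radius gives Si⁴⁺ < Al³⁺ < Mg²⁺ < Na⁺ < F⁻ < O²⁻ < S²⁻. That's 0.

0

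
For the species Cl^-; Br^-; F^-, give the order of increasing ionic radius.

F^- < Cl^- < Br^-

All are in the same group with charge -1. Radius grows down the group as n (the outermost shell) increases.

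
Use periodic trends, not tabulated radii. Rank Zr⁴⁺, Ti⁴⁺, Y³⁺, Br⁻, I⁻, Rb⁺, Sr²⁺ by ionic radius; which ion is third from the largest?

Rb⁺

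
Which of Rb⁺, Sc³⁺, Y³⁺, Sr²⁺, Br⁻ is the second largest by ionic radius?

Electron counts and nuclear charges: Sc³⁺: 18 e⁻, Z=21, Y³⁺: 36 e⁻, Z=39, Sr²⁺: 36 e⁻, Z=38, Rb⁺: 36 e⁻, Z=37, Br⁻: 36 e⁻, Z=35. Sc³⁺ < Y³⁺ (same group, 1 shell fewer); Y³⁺ < Sr²⁺ (both 36 e⁻, Z=39>38); Sr²⁺ < Rb⁺ (both 36 e⁻, Z=38>37); Rb⁺ < Br⁻ (isoelectronic, higher Z=37 is smaller).
That gives Sc³⁺ < Y³⁺ < Sr²⁺ < Rb⁺ < Br⁻. From the largest end, number 2 is Rb⁺.

Rb⁺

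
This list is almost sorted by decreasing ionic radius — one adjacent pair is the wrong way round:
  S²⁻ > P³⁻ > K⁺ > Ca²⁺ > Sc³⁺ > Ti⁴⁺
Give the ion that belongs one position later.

S²⁻

Scanning neighbour by neighbour, only S²⁻/P³⁻ violates a trend: they are isoelectronic (18 e⁻) and S has more protons than P (16 vs 15), making S²⁻ smaller. That makes S²⁻ the one sitting a position early relative to where it belongs.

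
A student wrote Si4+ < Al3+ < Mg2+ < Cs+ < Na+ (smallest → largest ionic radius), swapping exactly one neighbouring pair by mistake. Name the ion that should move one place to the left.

Na+

Check each adjacent pair. Cs+ and Na+ are reversed: both in group 1 with the same charge; Na+ (period 3) has the smaller radius. No other neighbouring pair contradicts the periodic trends, so Na+ is the ion listed too late.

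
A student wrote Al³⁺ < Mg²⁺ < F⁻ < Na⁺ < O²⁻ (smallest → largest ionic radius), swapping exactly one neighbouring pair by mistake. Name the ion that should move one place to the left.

Compare adjacent ions: they are isoelectronic (10 e⁻) and Na has more protons than F (11 vs 9), making Na⁺ smaller — yet in this increasing list F⁻ sits before Na⁺. Nothing else is reversed, so Na⁺ should move one place to the left.

Na⁺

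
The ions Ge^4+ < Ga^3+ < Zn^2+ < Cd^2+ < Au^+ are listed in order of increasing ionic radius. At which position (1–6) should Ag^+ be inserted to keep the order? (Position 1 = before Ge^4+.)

5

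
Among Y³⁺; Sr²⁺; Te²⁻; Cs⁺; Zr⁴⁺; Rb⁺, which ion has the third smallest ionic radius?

Tabulating Z and e⁻: Zr⁴⁺: 36 e⁻, Z=40, Y³⁺: 36 e⁻, Z=39, Sr²⁺: 36 e⁻, Z=38, Rb⁺: 36 e⁻, Z=37, Cs⁺: 54 e⁻, Z=55, Te²⁻: 54 e⁻, Z=52. Zr⁴⁺ < Y³⁺ (both 36 e⁻, Z=40>39); Y³⁺ < Sr²⁺ (isoelectronic, higher Z=39 is smaller); Sr²⁺ < Rb⁺ (both 36 e⁻, Z=38>37); Rb⁺ < Cs⁺ (same group, period 5 vs 6); Cs⁺ < Te²⁻ (both 54 e⁻, Z=55>52).
So the order is Zr⁴⁺ < Y³⁺ < Sr²⁺ < Rb⁺ < Cs⁺ < Te²⁻; the 3rd-smallest ion is Sr²⁺.

Sr²⁺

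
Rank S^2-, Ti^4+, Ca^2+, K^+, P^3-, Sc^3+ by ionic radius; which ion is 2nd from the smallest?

Isoelectronic series (18 e⁻ each). Size is set by nuclear charge: more protons means a smaller ion. Ti^4+ (Z=22), Sc^3+ (Z=21), Ca^2+ (Z=20), K^+ (Z=19), S^2- (Z=16), P^3- (Z=15).
Full ascending order: Ti^4+ < Sc^3+ < Ca^2+ < K^+ < S^2- < P^3-. Counting from the smallest, position 2 is Sc^3+.

Sc^3+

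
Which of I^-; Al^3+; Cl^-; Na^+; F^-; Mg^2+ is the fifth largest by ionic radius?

Work out protons and electrons: Al^3+ has 10 e⁻ (Z=13), Mg^2+ has 10 e⁻ (Z=12), Na^+ has 10 e⁻ (Z=11), F^- has 10 e⁻ (Z=9), Cl^- has 18 e⁻ (Z=17), I^- has 54 e⁻ (Z=53). Al^3+ < Mg^2+ (both 10 e⁻, Z=13>12); Mg^2+ < Na^+ (isoelectronic, higher Z=12 is smaller); Na^+ < F^- (both 10 e⁻, Z=11>9); F^- < Cl^- (same group, period 2 vs 3); Cl^- < I^- (same group, period 3 vs 5).
So the order is Al^3+ < Mg^2+ < Na^+ < F^- < Cl^- < I^-; the 5th-largest ion is Mg^2+.

Mg^2+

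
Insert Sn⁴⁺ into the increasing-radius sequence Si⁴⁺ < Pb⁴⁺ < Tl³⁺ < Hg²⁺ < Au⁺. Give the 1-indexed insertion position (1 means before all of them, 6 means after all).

2

Si⁴⁺ (Z=14, 10 e⁻), Sn⁴⁺ (Z=50, 46 e⁻), Pb⁴⁺ (Z=82, 78 e⁻), Tl³⁺ (Z=81, 78 e⁻), Hg²⁺ (Z=80, 78 e⁻), Au⁺ (Z=79, 78 e⁻). Si⁴⁺ < Sn⁴⁺ (same group, period 3 vs 5); Sn⁴⁺ < Pb⁴⁺ (same group, 1 shell fewer); Pb⁴⁺ < Tl³⁺ (isoelectronic, higher Z=82 is smaller); Tl³⁺ < Hg²⁺ (both 78 e⁻, Z=81>80); Hg²⁺ < Au⁺ (both 78 e⁻, Z=80>79).
Putting Sn⁴⁺ in gives Si⁴⁺ < Sn⁴⁺ < Pb⁴⁺ < Tl³⁺ < Hg²⁺ < Au⁺; it lands at slot 2.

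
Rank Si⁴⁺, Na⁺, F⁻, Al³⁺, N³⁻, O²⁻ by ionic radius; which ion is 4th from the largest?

Na⁺

All of these have 10 electrons (isoelectronic). With the same electron cloud, the ion with the most protons pulls it in tightest. Nuclear charges: Si⁴⁺ (Z=14), Al³⁺ (Z=13), Na⁺ (Z=11), F⁻ (Z=9), O²⁻ (Z=8), N³⁻ (Z=7). Highest Z is smallest.
Full ascending order: Si⁴⁺ < Al³⁺ < Na⁺ < F⁻ < O²⁻ < N³⁻. Counting from the largest, position 4 is Na⁺.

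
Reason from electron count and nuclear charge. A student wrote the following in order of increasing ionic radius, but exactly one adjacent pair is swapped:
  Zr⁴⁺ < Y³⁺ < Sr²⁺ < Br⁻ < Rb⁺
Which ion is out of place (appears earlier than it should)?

Scanning neighbour by neighbour, only Br⁻/Rb⁺ violates a trend: both have 36 electrons but Z(Rb)=37 > Z(Br)=35, so Rb⁺ should be the smaller of the two. That makes Br⁻ the one sitting a position early relative to where it belongs.

Br⁻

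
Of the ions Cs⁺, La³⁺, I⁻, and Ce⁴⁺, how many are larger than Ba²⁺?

2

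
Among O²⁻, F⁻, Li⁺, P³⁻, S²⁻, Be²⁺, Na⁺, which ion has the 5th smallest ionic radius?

O²⁻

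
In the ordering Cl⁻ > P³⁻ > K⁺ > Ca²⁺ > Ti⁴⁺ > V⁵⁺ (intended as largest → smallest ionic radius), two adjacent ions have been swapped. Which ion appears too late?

P³⁻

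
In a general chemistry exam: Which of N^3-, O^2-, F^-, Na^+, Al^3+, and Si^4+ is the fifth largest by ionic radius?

Each ion has 10 electrons. The ranking follows nuclear charge in reverse — greater Z gives a smaller radius. Si^4+ (Z=14), Al^3+ (Z=13), Na^+ (Z=11), F^- (Z=9), O^2- (Z=8), N^3- (Z=7).
So the order is Si^4+ < Al^3+ < Na^+ < F^- < O^2- < N^3-; the 5th-largest ion is Al^3+.

Al^3+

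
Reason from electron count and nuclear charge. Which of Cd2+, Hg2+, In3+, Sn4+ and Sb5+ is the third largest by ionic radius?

In3+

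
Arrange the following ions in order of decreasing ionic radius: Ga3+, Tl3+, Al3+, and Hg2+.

Electron counts and nuclear charges: Al3+ (Z=13, 10 e⁻), Ga3+ (Z=31, 28 e⁻), Tl3+ (Z=81, 78 e⁻), Hg2+ (Z=80, 78 e⁻). Al3+ < Ga3+ (same group, 1 shell fewer); Ga3+ < Tl3+ (same group, 2 shells fewer); Tl3+ < Hg2+ (both 78 e⁻, Z=81>80).

Hg2+ > Tl3+ > Ga3+ > Al3+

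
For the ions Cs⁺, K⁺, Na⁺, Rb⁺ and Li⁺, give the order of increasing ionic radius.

Li⁺ < Na⁺ < K⁺ < Rb⁺ < Cs⁺

All are in the same group with charge +1. Radius grows down the group as n (the outermost shell) increases.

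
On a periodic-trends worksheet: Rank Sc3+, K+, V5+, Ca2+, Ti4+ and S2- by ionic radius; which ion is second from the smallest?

Isoelectronic series (18 e⁻ each). Size is set by nuclear charge: more protons means a smaller ion. V5+ (Z=23), Ti4+ (Z=22), Sc3+ (Z=21), Ca2+ (Z=20), K+ (Z=19), S2- (Z=16).
So the order is V5+ < Ti4+ < Sc3+ < Ca2+ < K+ < S2-; the 2nd-smallest ion is Ti4+.

Ti4+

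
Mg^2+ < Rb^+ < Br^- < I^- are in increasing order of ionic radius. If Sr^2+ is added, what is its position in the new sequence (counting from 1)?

Tabulating Z and e⁻: Mg^2+ (Z=12, 10 e⁻), Sr^2+ (Z=38, 36 e⁻), Rb^+ (Z=37, 36 e⁻), Br^- (Z=35, 36 e⁻), I^- (Z=53, 54 e⁻). Mg^2+ < Sr^2+ (same group, period 3 vs 5); Sr^2+ < Rb^+ (both 36 e⁻, Z=38>37); Rb^+ < Br^- (both 36 e⁻, Z=37>35); Br^- < I^- (same group, period 4 vs 5).
Merged order: Mg^2+ < Sr^2+ < Rb^+ < Br^- < I^- — Sr^2+ is number 2.

2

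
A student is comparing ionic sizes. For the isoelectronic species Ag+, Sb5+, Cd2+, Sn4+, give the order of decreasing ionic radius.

Ag+ > Cd2+ > Sn4+ > Sb5+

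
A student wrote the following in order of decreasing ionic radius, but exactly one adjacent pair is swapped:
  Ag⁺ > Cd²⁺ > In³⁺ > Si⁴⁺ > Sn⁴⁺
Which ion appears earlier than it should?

The pair Si⁴⁺, Sn⁴⁺ is the wrong way round — both in group 14 with the same charge; Si⁴⁺ (period 3) has the smaller radius. All other adjacent pairs agree with periodic trends, so Si⁴⁺ is the misplaced ion.

Si⁴⁺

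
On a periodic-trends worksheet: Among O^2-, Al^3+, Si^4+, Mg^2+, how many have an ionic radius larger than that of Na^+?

1

Isoelectronic series (10 e⁻ each). Size is set by nuclear charge: more protons means a smaller ion. Si^4+ (Z=14), Al^3+ (Z=13), Mg^2+ (Z=12), Na^+ (Z=11), O^2- (Z=8).
Ordering all of them (including Na^+) by radius gives Si^4+ < Al^3+ < Mg^2+ < Na^+ < O^2-. Count: 1.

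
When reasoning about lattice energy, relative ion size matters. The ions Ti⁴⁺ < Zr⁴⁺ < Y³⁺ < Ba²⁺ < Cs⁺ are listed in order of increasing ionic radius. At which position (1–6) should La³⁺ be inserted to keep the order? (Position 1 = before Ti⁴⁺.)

4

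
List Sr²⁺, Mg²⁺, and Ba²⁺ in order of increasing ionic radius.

Same group, same charge. Going down the group adds an extra shell of electrons, so the ion gets larger: Mg²⁺ is highest in the group and smallest.

Mg²⁺ < Sr²⁺ < Ba²⁺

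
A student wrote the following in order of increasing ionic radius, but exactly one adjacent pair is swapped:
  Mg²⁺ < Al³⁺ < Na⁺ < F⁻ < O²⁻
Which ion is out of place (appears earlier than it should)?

Mg²⁺

The pair Mg²⁺, Al³⁺ is the wrong way round — they are isoelectronic (10 e⁻) and Al has more protons than Mg (13 vs 12), making Al³⁺ smaller. All other adjacent pairs agree with periodic trends, so Mg²⁺ is the misplaced ion.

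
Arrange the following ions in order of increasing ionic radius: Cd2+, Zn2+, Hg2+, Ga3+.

Ga3+ < Zn2+ < Cd2+ < Hg2+

Ga3+ has 28 e⁻ (Z=31), Zn2+ has 28 e⁻ (Z=30), Cd2+ has 46 e⁻ (Z=48), Hg2+ has 78 e⁻ (Z=80). Ga3+ < Zn2+ (isoelectronic, higher Z=31 is smaller); Zn2+ < Cd2+ (same group, 1 shell fewer); Cd2+ < Hg2+ (same group, 1 shell fewer).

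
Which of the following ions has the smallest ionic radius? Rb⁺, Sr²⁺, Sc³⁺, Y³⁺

Sc³⁺: 18 e⁻, Z=21, Y³⁺: 36 e⁻, Z=39, Sr²⁺: 36 e⁻, Z=38, Rb⁺: 36 e⁻, Z=37. Sc³⁺ < Y³⁺ (same group, 1 shell fewer); Y³⁺ < Sr²⁺ (both 36 e⁻, Z=39>38); Sr²⁺ < Rb⁺ (both 36 e⁻, Z=38>37).

Sc³⁺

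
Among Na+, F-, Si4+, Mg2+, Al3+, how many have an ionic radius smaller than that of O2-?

5

All of these have 10 electrons (isoelectronic). With the same electron cloud, the ion with the most protons pulls it in tightest. Nuclear charges: Si4+ (Z=14), Al3+ (Z=13), Mg2+ (Z=12), Na+ (Z=11), F- (Z=9), O2- (Z=8). Highest Z is smallest.
Relative to O2-, the ions that are smaller are Si4+, Al3+, Mg2+, Na+, F-. Count: 5.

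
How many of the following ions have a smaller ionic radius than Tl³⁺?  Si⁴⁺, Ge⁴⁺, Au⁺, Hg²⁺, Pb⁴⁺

Si⁴⁺ has 10 e⁻ (Z=14), Ge⁴⁺ has 28 e⁻ (Z=32), Pb⁴⁺ has 78 e⁻ (Z=82), Tl³⁺ has 78 e⁻ (Z=81), Hg²⁺ has 78 e⁻ (Z=80), Au⁺ has 78 e⁻ (Z=79). Si⁴⁺ < Ge⁴⁺ (same group, 1 shell fewer); Ge⁴⁺ < Pb⁴⁺ (same group, 2 shells fewer); Pb⁴⁺ < Tl³⁺ (both 78 e⁻, Z=82>81); Tl³⁺ < Hg²⁺ (both 78 e⁻, Z=81>80); Hg²⁺ < Au⁺ (both 78 e⁻, Z=80>79).
Relative to Tl³⁺, the ions that are smaller are Si⁴⁺, Ge⁴⁺, Pb⁴⁺. So 3 are smaller.

3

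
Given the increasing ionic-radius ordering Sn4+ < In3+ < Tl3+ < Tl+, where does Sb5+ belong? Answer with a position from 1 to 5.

1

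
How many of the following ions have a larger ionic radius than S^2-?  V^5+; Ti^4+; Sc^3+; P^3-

Each ion has 18 electrons. The ranking follows nuclear charge in reverse — greater Z gives a smaller radius. V^5+ (Z=23), Ti^4+ (Z=22), Sc^3+ (Z=21), S^2- (Z=16), P^3- (Z=15).
Ordering all of them (including S^2-) by radius gives V^5+ < Ti^4+ < Sc^3+ < S^2- < P^3-. That's 1.

1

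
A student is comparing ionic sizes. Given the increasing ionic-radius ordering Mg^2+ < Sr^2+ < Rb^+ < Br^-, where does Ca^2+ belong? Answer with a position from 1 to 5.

Tabulating Z and e⁻: Mg^2+ has 10 e⁻ (Z=12), Ca^2+ has 18 e⁻ (Z=20), Sr^2+ has 36 e⁻ (Z=38), Rb^+ has 36 e⁻ (Z=37), Br^- has 36 e⁻ (Z=35). Mg^2+ < Ca^2+ (same group, period 3 vs 4); Ca^2+ < Sr^2+ (same group, 1 shell fewer); Sr^2+ < Rb^+ (isoelectronic, higher Z=38 is smaller); Rb^+ < Br^- (isoelectronic, higher Z=37 is smaller).
The complete sequence is Mg^2+ < Ca^2+ < Sr^2+ < Rb^+ < Br^-. Ca^2+ sits at position 2.

2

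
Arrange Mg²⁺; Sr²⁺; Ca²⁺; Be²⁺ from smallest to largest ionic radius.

Be²⁺ < Mg²⁺ < Ca²⁺ < Sr²⁺

Same group, same charge. Going down the group adds an extra shell of electrons, so the ion gets larger: Be²⁺ is highest in the group and smallest.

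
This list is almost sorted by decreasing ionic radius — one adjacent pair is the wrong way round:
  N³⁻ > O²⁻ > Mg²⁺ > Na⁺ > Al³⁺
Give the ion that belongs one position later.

Scanning neighbour by neighbour, only Mg²⁺/Na⁺ violates a trend: they are isoelectronic (10 e⁻) and Mg has more protons than Na (12 vs 11), making Mg²⁺ smaller. That makes Mg²⁺ the one sitting a position early relative to where it belongs.

Mg²⁺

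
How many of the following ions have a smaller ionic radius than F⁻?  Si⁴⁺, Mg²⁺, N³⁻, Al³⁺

3

These species are isoelectronic with 10 electrons. The only difference is the number of protons: Si⁴⁺ (Z=14), Al³⁺ (Z=13), Mg²⁺ (Z=12), F⁻ (Z=9), N³⁻ (Z=7). The strongest nuclear pull (Si⁴⁺) gives the smallest ion.
Placing each against F⁻: smaller — Si⁴⁺, Al³⁺, Mg²⁺; larger — N³⁻. So 3 are smaller.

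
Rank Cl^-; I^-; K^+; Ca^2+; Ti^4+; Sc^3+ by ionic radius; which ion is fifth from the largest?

Ti^4+: 18 e⁻, Z=22, Sc^3+: 18 e⁻, Z=21, Ca^2+: 18 e⁻, Z=20, K^+: 18 e⁻, Z=19, Cl^-: 18 e⁻, Z=17, I^-: 54 e⁻, Z=53. Ti^4+ < Sc^3+ (isoelectronic, higher Z=22 is smaller); Sc^3+ < Ca^2+ (isoelectronic, higher Z=21 is smaller); Ca^2+ < K^+ (isoelectronic, higher Z=20 is smaller); K^+ < Cl^- (both 18 e⁻, Z=19>17); Cl^- < I^- (same group, period 3 vs 5).
So the order is Ti^4+ < Sc^3+ < Ca^2+ < K^+ < Cl^- < I^-; the 5th-largest ion is Sc^3+.

Sc^3+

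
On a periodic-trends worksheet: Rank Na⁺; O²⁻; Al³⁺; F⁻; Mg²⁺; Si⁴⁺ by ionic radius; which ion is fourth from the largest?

Mg²⁺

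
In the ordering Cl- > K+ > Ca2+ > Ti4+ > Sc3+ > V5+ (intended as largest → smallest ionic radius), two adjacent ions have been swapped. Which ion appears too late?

Compare adjacent ions: they are isoelectronic (18 e⁻) and Ti has more protons than Sc (22 vs 21), making Ti4+ smaller — yet in this decreasing list Ti4+ sits before Sc3+. Nothing else is reversed, so Sc3+ should move one place to the left.

Sc3+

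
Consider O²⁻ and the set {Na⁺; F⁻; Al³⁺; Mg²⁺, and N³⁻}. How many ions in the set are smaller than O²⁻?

4

All of these have 10 electrons (isoelectronic). With the same electron cloud, the ion with the most protons pulls it in tightest. Nuclear charges: Al³⁺ (Z=13), Mg²⁺ (Z=12), Na⁺ (Z=11), F⁻ (Z=9), O²⁻ (Z=8), N³⁻ (Z=7). Highest Z is smallest.
Relative to O²⁻, the ions that are smaller are Al³⁺, Mg²⁺, Na⁺, F⁻. So 4 are smaller.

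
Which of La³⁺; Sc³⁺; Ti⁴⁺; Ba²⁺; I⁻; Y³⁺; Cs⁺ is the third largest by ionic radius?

Electron counts and nuclear charges: Ti⁴⁺ (Z=22, 18 e⁻), Sc³⁺ (Z=21, 18 e⁻), Y³⁺ (Z=39, 36 e⁻), La³⁺ (Z=57, 54 e⁻), Ba²⁺ (Z=56, 54 e⁻), Cs⁺ (Z=55, 54 e⁻), I⁻ (Z=53, 54 e⁻). Ti⁴⁺ < Sc³⁺ (both 18 e⁻, Z=22>21); Sc³⁺ < Y³⁺ (same group, period 4 vs 5); Y³⁺ < La³⁺ (same group, 1 shell fewer); La³⁺ < Ba²⁺ (isoelectronic, higher Z=57 is smaller); Ba²⁺ < Cs⁺ (isoelectronic, higher Z=56 is smaller); Cs⁺ < I⁻ (isoelectronic, higher Z=55 is smaller).
Full ascending order: Ti⁴⁺ < Sc³⁺ < Y³⁺ < La³⁺ < Ba²⁺ < Cs⁺ < I⁻. Counting from the largest, position 3 is Ba²⁺.

Ba²⁺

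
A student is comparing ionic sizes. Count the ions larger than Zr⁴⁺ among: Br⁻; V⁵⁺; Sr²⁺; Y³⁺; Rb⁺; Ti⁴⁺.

Tabulating Z and e⁻: V⁵⁺ (Z=23, 18 e⁻), Ti⁴⁺ (Z=22, 18 e⁻), Zr⁴⁺ (Z=40, 36 e⁻), Y³⁺ (Z=39, 36 e⁻), Sr²⁺ (Z=38, 36 e⁻), Rb⁺ (Z=37, 36 e⁻), Br⁻ (Z=35, 36 e⁻). V⁵⁺ < Ti⁴⁺ (both 18 e⁻, Z=23>22); Ti⁴⁺ < Zr⁴⁺ (same group, period 4 vs 5); Zr⁴⁺ < Y³⁺ (isoelectronic, higher Z=40 is smaller); Y³⁺ < Sr²⁺ (isoelectronic, higher Z=39 is smaller); Sr²⁺ < Rb⁺ (isoelectronic, higher Z=38 is smaller); Rb⁺ < Br⁻ (both 36 e⁻, Z=37>35).
Placing each against Zr⁴⁺: smaller — V⁵⁺, Ti⁴⁺; larger — Y³⁺, Sr²⁺, Rb⁺, Br⁻. Count: 4.

4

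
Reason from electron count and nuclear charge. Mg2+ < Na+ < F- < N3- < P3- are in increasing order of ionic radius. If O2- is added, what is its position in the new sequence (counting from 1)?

4

Tabulating Z and e⁻: Mg2+ has 10 e⁻ (Z=12), Na+ has 10 e⁻ (Z=11), F- has 10 e⁻ (Z=9), O2- has 10 e⁻ (Z=8), N3- has 10 e⁻ (Z=7), P3- has 18 e⁻ (Z=15). Mg2+ < Na+ (both 10 e⁻, Z=12>11); Na+ < F- (both 10 e⁻, Z=11>9); F- < O2- (isoelectronic, higher Z=9 is smaller); O2- < N3- (isoelectronic, higher Z=8 is smaller); N3- < P3- (same group, period 2 vs 3).
The complete sequence is Mg2+ < Na+ < F- < O2- < N3- < P3-. O2- sits at position 4.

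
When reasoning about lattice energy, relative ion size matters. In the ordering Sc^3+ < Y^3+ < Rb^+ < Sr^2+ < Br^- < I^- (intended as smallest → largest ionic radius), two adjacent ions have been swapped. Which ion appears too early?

Rb^+

Scanning neighbour by neighbour, only Rb^+/Sr^2+ violates a trend: both have 36 electrons but Z(Sr)=38 > Z(Rb)=37, so Sr^2+ should be the smaller of the two. That makes Rb^+ the one sitting a position early relative to where it belongs.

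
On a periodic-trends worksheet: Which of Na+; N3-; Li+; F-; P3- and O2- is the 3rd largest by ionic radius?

Electron counts and nuclear charges: Li+ has 2 e⁻ (Z=3), Na+ has 10 e⁻ (Z=11), F- has 10 e⁻ (Z=9), O2- has 10 e⁻ (Z=8), N3- has 10 e⁻ (Z=7), P3- has 18 e⁻ (Z=15). Li+ < Na+ (same group, 1 shell fewer); Na+ < F- (isoelectronic, higher Z=11 is smaller); F- < O2- (isoelectronic, higher Z=9 is smaller); O2- < N3- (isoelectronic, higher Z=8 is smaller); N3- < P3- (same group, period 2 vs 3).
So the order is Li+ < Na+ < F- < O2- < N3- < P3-; the 3rd-largest ion is O2-.

O2-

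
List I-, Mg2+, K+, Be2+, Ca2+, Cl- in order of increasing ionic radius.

Be2+ < Mg2+ < Ca2+ < K+ < Cl- < I-

First list Z and electron count for each: Be2+: 2 e⁻, Z=4, Mg2+: 10 e⁻, Z=12, Ca2+: 18 e⁻, Z=20, K+: 18 e⁻, Z=19, Cl-: 18 e⁻, Z=17, I-: 54 e⁻, Z=53. Be2+ < Mg2+ (same group, 1 shell fewer); Mg2+ < Ca2+ (same group, 1 shell fewer); Ca2+ < K+ (both 18 e⁻, Z=20>19); K+ < Cl- (isoelectronic, higher Z=19 is smaller); Cl- < I- (same group, 2 shells fewer).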